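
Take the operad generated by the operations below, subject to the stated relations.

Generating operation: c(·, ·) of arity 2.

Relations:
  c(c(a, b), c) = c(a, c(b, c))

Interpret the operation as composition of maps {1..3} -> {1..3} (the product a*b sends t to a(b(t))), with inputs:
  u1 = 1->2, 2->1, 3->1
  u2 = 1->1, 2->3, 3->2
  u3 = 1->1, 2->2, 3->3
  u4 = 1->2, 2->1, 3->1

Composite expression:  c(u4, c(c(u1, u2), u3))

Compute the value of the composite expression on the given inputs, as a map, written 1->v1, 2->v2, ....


1->1, 2->2, 3->2

c(u1, u2) = 1->2, 2->1, 3->1
c(c(u1, u2), u3) = 1->2, 2->1, 3->1
c(u4, c(c(u1, u2), u3)) = 1->1, 2->2, 3->2


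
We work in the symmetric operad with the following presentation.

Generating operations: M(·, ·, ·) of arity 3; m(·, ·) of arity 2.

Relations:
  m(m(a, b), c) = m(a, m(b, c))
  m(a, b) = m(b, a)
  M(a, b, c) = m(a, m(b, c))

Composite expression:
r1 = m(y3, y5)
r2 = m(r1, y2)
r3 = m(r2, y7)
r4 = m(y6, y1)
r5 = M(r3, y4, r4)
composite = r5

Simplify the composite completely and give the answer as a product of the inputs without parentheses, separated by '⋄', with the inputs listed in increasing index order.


y1 ⋄ y2 ⋄ y3 ⋄ y4 ⋄ y5 ⋄ y6 ⋄ y7


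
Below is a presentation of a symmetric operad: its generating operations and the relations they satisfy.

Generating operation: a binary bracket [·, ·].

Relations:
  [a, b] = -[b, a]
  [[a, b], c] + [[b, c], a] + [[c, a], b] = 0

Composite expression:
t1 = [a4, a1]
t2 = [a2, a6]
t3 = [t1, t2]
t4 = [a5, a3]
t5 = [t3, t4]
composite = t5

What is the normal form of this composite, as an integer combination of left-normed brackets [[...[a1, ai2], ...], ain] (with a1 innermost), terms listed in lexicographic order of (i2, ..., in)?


[[[[[a1, a4], a2], a6], a3], a5] - [[[[[a1, a4], a2], a6], a5], a3] - [[[[[a1, a4], a6], a2], a3], a5] + [[[[[a1, a4], a6], a2], a5], a3]

Skip Jacobi rewriting: expand, keep a1-initial words, read off terms.
Composite bracket: [[[a4, a1], [a2, a6]], [a5, a3]]
Each bracket splits as ab - ba, giving 32 signed words (2^5 = 32).
Collect the words opening with a1:
  a1a4a2a6a3a5 (sign +1) contributes +[[[[[a1, a4], a2], a6], a3], a5]
  a1a4a2a6a5a3 (sign -1) contributes -[[[[[a1, a4], a2], a6], a5], a3]
  a1a4a6a2a3a5 (sign -1) contributes -[[[[[a1, a4], a6], a2], a3], a5]
  a1a4a6a2a5a3 (sign +1) contributes +[[[[[a1, a4], a6], a2], a5], a3]


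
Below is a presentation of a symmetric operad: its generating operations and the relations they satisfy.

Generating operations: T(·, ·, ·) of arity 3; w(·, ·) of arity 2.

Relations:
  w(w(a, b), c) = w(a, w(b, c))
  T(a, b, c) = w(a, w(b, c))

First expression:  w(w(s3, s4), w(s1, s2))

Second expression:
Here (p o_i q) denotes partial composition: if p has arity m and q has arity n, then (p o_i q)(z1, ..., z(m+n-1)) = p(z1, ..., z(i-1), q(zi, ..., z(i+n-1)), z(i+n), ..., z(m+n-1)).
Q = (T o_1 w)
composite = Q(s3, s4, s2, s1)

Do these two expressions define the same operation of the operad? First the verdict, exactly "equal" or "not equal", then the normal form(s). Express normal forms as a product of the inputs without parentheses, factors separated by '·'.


The first composite normalizes to s3 · s4 · s1 · s2
The second composite normalizes to s3 · s4 · s2 · s1
No match — not equal.

not equal — first s3 · s4 · s1 · s2, second s3 · s4 · s2 · s1


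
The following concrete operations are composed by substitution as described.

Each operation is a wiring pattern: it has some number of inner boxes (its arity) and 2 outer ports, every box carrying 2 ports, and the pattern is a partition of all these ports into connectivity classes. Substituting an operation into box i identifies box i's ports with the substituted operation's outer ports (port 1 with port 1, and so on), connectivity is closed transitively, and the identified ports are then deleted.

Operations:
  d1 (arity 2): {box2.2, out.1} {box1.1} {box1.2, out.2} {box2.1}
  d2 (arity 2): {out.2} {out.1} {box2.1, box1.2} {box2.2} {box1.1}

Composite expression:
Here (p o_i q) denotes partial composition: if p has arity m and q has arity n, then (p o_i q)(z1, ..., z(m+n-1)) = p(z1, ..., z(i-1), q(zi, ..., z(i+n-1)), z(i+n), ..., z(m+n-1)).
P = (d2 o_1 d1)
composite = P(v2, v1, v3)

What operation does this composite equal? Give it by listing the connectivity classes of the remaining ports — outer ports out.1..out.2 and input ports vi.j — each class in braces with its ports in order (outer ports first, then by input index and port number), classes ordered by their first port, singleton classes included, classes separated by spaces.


{out.1} {out.2} {v1.1} {v1.2} {v2.1} {v2.2, v3.1} {v3.2}


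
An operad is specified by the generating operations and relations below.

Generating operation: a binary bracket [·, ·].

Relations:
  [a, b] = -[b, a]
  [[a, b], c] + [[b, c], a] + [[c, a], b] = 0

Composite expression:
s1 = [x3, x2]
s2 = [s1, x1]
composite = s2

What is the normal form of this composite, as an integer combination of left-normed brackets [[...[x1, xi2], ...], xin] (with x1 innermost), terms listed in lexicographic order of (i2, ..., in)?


[[x1, x2], x3] - [[x1, x3], x2]

Expand each bracket as ab - ba; the x1-initial words give the coefficients.
Composite bracket: [[x3, x2], x1]
The bracket unfolds into 4 signed words via [a, b] = ab - ba (2^2 = 4).
The x1-initial words carry the normal form:
  x1x2x3 (sign +1) contributes +[[x1, x2], x3]
  x1x3x2 (sign -1) contributes -[[x1, x3], x2]


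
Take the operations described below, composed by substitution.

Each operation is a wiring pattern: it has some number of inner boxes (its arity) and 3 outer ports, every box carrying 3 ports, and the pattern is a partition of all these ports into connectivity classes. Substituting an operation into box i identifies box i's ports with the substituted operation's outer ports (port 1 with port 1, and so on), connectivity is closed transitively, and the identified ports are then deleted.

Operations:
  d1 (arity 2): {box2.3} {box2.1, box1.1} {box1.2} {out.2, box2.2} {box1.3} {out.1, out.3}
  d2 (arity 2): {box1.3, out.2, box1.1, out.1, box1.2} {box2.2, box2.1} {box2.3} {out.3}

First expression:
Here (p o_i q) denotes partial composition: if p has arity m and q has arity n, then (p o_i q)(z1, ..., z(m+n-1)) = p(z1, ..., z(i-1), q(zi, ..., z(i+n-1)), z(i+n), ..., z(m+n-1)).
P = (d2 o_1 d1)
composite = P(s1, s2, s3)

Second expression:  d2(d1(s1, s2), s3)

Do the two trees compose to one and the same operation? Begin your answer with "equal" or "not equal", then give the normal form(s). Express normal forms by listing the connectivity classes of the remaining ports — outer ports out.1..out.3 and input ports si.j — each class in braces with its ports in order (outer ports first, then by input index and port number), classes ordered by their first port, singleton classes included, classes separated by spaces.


equal; both compose to {out.1, out.2, s2.2} {out.3} {s1.1, s2.1} {s1.2} {s1.3} {s2.3} {s3.1, s3.2} {s3.3}

The first composite normalizes to {out.1, out.2, s2.2} {out.3} {s1.1, s2.1} {s1.2} {s1.3} {s2.3} {s3.1, s3.2} {s3.3}
The second composite normalizes to {out.1, out.2, s2.2} {out.3} {s1.1, s2.1} {s1.2} {s1.3} {s2.3} {s3.1, s3.2} {s3.3}
Same normal form: equal.


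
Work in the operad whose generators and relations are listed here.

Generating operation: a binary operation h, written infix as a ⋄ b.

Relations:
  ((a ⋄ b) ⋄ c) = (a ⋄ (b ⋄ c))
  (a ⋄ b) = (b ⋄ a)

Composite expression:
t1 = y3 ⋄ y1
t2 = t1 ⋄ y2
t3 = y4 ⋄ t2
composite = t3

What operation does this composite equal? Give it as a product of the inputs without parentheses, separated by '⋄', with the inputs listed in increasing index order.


y1 ⋄ y2 ⋄ y3 ⋄ y4

Both nesting and order wash out for h; what remains is which y's occur.
(y3 ⋄ y1) flattens to y3 ⋄ y1
((y3 ⋄ y1) ⋄ y2) flattens to y3 ⋄ y1 ⋄ y2
(y4 ⋄ ((y3 ⋄ y1) ⋄ y2)) flattens to y4 ⋄ y3 ⋄ y1 ⋄ y2
putting the inputs in ascending order: y1 ⋄ y2 ⋄ y3 ⋄ y4


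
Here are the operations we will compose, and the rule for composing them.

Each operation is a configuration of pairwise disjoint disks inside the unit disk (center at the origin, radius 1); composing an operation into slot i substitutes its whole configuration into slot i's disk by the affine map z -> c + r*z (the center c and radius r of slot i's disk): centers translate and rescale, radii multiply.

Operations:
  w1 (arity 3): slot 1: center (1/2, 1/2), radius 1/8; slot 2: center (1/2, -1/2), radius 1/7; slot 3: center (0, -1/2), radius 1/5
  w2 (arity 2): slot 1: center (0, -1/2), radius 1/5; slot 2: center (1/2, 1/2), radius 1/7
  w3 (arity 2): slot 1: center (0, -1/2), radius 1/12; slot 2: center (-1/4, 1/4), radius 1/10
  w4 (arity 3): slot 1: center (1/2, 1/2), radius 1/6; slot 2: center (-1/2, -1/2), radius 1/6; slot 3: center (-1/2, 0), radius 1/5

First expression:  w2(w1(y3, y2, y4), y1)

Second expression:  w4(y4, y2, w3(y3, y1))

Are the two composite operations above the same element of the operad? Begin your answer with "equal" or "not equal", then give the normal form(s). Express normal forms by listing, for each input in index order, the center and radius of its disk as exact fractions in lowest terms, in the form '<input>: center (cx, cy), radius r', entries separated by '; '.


not equal: they reduce to y1: center (1/2, 1/2), radius 1/7; y2: center (1/10, -3/5), radius 1/35; y3: center (1/10, -2/5), radius 1/40; y4: center (0, -3/5), radius 1/25 and y1: center (-11/20, 1/20), radius 1/50; y2: center (-1/2, -1/2), radius 1/6; y3: center (-1/2, -1/10), radius 1/60; y4: center (1/2, 1/2), radius 1/6

The first composite normalizes to y1: center (1/2, 1/2), radius 1/7; y2: center (1/10, -3/5), radius 1/35; y3: center (1/10, -2/5), radius 1/40; y4: center (0, -3/5), radius 1/25
The second composite normalizes to y1: center (-11/20, 1/20), radius 1/50; y2: center (-1/2, -1/2), radius 1/6; y3: center (-1/2, -1/10), radius 1/60; y4: center (1/2, 1/2), radius 1/6
No match — not equal.


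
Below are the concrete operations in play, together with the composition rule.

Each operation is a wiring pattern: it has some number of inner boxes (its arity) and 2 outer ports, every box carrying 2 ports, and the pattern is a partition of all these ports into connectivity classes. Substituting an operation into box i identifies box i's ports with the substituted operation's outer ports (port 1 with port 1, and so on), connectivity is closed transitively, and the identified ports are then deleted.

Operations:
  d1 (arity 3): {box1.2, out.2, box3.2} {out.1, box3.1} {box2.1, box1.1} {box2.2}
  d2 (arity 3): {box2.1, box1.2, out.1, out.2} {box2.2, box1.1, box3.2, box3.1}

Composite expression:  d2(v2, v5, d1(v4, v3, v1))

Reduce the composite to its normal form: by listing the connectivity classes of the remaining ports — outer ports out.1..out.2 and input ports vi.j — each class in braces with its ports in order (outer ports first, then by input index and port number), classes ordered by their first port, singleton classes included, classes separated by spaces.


{out.1, out.2, v2.2, v5.1} {v1.1, v1.2, v2.1, v4.2, v5.2} {v3.1, v4.1} {v3.2}

After gluing at d2, chains via deleted ports link the v-ports.
after d1, the pattern on (v4, v3, v1) reads {out.1, v1.1} {out.2, v1.2, v4.2} {v3.1, v4.1} {v3.2} (out.j = its outer ports)
after d2, the pattern on (v2, v5, v4, v3, v1) reads {out.1, out.2, v2.2, v5.1} {v1.1, v1.2, v2.1, v4.2, v5.2} {v3.1, v4.1} {v3.2} (out.j = its outer ports)


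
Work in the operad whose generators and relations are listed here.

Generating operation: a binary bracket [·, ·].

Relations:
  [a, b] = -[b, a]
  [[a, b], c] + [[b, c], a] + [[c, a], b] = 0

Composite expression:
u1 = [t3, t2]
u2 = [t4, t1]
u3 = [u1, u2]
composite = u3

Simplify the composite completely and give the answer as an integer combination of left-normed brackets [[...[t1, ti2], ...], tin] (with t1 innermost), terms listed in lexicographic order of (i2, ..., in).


Left-normed coefficients sit on the t1-initial expansion words.
Composite bracket: [[t3, t2], [t4, t1]]
Each bracket splits as ab - ba, giving 8 signed words (2^3 = 8).
Only words starting with t1 matter:
  sign of t1t4t2t3 is -1, so it contributes -[[[t1, t4], t2], t3]
  sign of t1t4t3t2 is +1, so it contributes +[[[t1, t4], t3], t2]

-[[[t1, t4], t2], t3] + [[[t1, t4], t3], t2]


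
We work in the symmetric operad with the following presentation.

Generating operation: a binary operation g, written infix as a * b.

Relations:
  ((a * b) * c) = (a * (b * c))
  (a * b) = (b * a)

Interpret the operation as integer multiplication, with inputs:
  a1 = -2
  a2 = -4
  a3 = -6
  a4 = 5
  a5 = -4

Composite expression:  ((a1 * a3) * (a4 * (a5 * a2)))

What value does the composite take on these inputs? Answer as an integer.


960


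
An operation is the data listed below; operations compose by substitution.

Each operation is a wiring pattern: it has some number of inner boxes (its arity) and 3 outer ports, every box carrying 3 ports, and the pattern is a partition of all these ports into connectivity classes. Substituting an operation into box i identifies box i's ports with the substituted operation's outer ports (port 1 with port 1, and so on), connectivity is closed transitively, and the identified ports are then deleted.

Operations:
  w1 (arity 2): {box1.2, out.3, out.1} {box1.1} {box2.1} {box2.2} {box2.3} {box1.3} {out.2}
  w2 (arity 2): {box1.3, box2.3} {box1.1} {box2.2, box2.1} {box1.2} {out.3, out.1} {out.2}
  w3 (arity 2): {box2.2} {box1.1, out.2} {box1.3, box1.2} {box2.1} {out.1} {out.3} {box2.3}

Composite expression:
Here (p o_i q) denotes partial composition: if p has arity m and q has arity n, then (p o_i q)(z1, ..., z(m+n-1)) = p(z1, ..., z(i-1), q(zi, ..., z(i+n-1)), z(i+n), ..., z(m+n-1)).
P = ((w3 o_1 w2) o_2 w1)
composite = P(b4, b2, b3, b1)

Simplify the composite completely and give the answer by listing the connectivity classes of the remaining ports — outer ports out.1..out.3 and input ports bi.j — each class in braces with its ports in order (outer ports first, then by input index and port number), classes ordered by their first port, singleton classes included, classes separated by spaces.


{out.1} {out.2} {out.3} {b1.1} {b1.2} {b1.3} {b2.1} {b2.2, b4.3} {b2.3} {b3.1} {b3.2} {b3.3} {b4.1} {b4.2}


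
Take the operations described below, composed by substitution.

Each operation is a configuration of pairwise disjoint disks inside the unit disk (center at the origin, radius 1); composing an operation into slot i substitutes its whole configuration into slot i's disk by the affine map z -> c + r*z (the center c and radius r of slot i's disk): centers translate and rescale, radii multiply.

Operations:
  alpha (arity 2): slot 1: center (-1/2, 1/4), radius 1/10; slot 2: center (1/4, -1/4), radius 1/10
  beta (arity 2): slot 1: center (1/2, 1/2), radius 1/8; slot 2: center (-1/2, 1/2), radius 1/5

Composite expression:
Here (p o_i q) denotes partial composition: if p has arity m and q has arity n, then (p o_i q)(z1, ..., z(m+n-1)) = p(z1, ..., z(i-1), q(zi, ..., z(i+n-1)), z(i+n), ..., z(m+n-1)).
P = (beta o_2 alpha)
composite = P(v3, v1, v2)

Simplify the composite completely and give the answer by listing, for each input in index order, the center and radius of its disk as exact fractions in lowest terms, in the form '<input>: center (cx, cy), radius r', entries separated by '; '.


Follow each v-input down from beta: c' goes to c + r*c', radius to r*r'.
input v3: composing its 1 substitution step yields center (1/2, 1/2), radius 1/8
input v1: composing its 2 substitution steps yields center (-3/5, 11/20), radius 1/50
input v2: composing its 2 substitution steps yields center (-9/20, 9/20), radius 1/50

v1: center (-3/5, 11/20), radius 1/50; v2: center (-9/20, 9/20), radius 1/50; v3: center (1/2, 1/2), radius 1/8


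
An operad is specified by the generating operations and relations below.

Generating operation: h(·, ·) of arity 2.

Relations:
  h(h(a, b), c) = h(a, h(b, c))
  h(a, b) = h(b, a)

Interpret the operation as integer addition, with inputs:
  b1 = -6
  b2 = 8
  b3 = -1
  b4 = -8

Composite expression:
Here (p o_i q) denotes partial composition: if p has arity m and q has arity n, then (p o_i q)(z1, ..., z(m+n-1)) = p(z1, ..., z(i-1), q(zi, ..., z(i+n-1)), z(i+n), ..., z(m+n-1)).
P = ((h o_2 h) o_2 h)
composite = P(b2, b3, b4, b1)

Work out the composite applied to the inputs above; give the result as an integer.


h(b3, b4) = -9
h(h(b3, b4), b1) = -15
h(b2, h(h(b3, b4), b1)) = -7

-7


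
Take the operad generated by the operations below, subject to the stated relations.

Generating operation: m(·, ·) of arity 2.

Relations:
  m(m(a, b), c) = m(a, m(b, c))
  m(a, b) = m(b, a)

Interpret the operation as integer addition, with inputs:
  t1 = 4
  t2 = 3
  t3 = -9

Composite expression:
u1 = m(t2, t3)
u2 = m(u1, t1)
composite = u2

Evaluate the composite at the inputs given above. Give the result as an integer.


-2

m(t2, t3) = -6
m(m(t2, t3), t1) = -2


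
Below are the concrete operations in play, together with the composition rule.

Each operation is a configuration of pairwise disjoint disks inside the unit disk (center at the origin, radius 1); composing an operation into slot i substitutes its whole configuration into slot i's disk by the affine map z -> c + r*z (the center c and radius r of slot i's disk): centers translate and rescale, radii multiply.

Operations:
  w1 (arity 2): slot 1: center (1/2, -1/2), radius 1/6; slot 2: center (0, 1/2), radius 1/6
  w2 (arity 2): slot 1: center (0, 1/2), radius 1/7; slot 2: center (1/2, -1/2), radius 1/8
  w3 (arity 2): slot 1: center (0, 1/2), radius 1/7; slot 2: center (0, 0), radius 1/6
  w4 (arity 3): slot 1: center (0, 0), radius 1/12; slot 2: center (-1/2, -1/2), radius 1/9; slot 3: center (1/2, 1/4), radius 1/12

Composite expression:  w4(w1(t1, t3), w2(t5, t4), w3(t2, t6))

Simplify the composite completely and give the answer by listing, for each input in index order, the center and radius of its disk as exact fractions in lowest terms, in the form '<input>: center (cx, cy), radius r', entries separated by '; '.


t1: center (1/24, -1/24), radius 1/72; t2: center (1/2, 7/24), radius 1/84; t3: center (0, 1/24), radius 1/72; t4: center (-4/9, -5/9), radius 1/72; t5: center (-1/2, -4/9), radius 1/63; t6: center (1/2, 1/4), radius 1/72


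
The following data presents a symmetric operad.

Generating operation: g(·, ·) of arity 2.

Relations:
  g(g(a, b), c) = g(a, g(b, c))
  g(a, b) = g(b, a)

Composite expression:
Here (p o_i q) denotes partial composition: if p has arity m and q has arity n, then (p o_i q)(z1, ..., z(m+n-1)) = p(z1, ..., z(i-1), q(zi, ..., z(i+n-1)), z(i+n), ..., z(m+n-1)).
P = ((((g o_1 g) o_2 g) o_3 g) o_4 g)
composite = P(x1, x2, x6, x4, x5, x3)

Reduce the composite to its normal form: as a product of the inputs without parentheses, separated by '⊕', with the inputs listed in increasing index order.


x1 ⊕ x2 ⊕ x3 ⊕ x4 ⊕ x5 ⊕ x6

With g associative and commutative, the x-input set is all that matters.
g(x4, x5) reduces to x4 ⊕ x5
g(x6, g(x4, x5)) reduces to x6 ⊕ x4 ⊕ x5
g(x2, g(x6, g(x4, x5))) reduces to x2 ⊕ x6 ⊕ x4 ⊕ x5
g(x1, g(x2, g(x6, g(x4, x5)))) reduces to x1 ⊕ x2 ⊕ x6 ⊕ x4 ⊕ x5
g(g(x1, g(x2, g(x6, g(x4, x5)))), x3) reduces to x1 ⊕ x2 ⊕ x6 ⊕ x4 ⊕ x5 ⊕ x3
the factors in increasing index order: x1 ⊕ x2 ⊕ x3 ⊕ x4 ⊕ x5 ⊕ x6


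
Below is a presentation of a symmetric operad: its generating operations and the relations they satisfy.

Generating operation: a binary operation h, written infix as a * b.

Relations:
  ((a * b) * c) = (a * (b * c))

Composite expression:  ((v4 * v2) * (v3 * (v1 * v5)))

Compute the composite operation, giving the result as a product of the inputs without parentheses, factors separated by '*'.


Every regrouping of h is equal, so read the v-inputs in written order.
(v4 * v2) flattens to v4 * v2
(v1 * v5) flattens to v1 * v5
(v3 * (v1 * v5)) flattens to v3 * v1 * v5
((v4 * v2) * (v3 * (v1 * v5))) flattens to v4 * v2 * v3 * v1 * v5

v4 * v2 * v3 * v1 * v5


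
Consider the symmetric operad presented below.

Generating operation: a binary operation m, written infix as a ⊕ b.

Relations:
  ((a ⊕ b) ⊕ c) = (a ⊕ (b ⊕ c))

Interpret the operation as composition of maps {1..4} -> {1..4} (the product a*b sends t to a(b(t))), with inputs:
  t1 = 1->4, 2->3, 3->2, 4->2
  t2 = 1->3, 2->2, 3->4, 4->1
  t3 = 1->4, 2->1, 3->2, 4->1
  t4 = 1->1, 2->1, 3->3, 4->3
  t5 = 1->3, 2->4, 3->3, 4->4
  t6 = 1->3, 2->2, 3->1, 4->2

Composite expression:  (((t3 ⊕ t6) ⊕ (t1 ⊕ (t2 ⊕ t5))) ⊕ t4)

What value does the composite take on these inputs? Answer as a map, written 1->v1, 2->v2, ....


1->1, 2->1, 3->1, 4->1

(t3 ⊕ t6) = 1->2, 2->1, 3->4, 4->1
(t2 ⊕ t5) = 1->4, 2->1, 3->4, 4->1
(t1 ⊕ (t2 ⊕ t5)) = 1->2, 2->4, 3->2, 4->4
((t3 ⊕ t6) ⊕ (t1 ⊕ (t2 ⊕ t5))) = 1->1, 2->1, 3->1, 4->1
(((t3 ⊕ t6) ⊕ (t1 ⊕ (t2 ⊕ t5))) ⊕ t4) = 1->1, 2->1, 3->1, 4->1


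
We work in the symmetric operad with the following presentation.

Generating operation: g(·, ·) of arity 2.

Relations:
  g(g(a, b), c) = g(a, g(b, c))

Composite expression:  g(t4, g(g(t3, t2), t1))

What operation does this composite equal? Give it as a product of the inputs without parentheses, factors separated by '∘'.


t4 ∘ t3 ∘ t2 ∘ t1

The g-tree's shape is irrelevant; the t-reading-order decides.
g(t3, t2) linearizes to t3 ∘ t2
g(g(t3, t2), t1) linearizes to t3 ∘ t2 ∘ t1
g(t4, g(g(t3, t2), t1)) linearizes to t4 ∘ t3 ∘ t2 ∘ t1


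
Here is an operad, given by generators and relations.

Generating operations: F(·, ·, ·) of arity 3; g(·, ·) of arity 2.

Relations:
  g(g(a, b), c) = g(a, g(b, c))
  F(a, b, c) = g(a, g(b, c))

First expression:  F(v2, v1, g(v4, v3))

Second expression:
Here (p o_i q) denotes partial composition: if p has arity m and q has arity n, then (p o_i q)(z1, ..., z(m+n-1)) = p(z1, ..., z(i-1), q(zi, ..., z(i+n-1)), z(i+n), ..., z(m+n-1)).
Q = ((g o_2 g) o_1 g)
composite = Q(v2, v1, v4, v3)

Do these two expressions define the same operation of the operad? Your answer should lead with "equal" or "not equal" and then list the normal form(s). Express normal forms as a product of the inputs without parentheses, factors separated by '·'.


equal — both sides give v2 · v1 · v4 · v3

Normal form of the first expression: v2 · v1 · v4 · v3
Normal form of the second expression: v2 · v1 · v4 · v3
The normal forms match — equal.


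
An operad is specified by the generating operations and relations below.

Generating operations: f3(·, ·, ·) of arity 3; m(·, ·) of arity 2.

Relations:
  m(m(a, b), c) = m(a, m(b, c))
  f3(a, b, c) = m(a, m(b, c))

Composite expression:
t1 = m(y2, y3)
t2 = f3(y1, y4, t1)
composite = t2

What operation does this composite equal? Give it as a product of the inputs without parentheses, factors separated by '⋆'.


y1 ⋆ y4 ⋆ y2 ⋆ y3

All parenthesizations of f3 agree; list the y-inputs left to right.
m(y2, y3) unparenthesizes to y2 ⋆ y3
f3(y1, y4, m(y2, y3)) unparenthesizes to y1 ⋆ y4 ⋆ y2 ⋆ y3


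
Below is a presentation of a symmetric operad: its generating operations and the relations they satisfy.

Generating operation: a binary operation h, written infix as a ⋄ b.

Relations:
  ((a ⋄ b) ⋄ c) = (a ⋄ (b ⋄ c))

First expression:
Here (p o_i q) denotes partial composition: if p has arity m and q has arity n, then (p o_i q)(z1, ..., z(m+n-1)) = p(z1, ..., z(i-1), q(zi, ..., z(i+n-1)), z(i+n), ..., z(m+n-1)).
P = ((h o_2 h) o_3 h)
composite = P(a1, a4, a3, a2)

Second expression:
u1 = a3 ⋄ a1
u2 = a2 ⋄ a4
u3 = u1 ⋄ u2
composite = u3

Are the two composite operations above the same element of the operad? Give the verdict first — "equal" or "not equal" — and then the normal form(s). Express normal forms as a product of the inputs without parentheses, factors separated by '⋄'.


not equal — first a1 ⋄ a4 ⋄ a3 ⋄ a2, second a3 ⋄ a1 ⋄ a2 ⋄ a4

The first expression, normalized: a1 ⋄ a4 ⋄ a3 ⋄ a2
The second expression, normalized: a3 ⋄ a1 ⋄ a2 ⋄ a4
They disagree, so not equal.


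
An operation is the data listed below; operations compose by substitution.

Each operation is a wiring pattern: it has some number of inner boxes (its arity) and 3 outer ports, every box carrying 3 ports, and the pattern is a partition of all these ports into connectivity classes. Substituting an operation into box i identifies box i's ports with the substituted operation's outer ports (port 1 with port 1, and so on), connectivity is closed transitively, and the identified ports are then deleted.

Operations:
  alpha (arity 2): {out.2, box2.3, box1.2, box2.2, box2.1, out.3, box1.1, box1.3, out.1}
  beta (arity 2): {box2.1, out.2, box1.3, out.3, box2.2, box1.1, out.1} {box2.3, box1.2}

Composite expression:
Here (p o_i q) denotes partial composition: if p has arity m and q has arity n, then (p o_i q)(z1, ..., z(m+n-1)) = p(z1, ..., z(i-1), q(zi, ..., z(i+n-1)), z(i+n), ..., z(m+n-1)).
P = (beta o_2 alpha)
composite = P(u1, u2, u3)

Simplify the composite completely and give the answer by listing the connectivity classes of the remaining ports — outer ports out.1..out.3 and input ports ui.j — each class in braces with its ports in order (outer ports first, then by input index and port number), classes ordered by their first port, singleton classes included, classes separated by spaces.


{out.1, out.2, out.3, u1.1, u1.2, u1.3, u2.1, u2.2, u2.3, u3.1, u3.2, u3.3}

Substituting into beta glues patterns; closure does the rest.
through alpha, on inputs (u2, u3): {out.1, out.2, out.3, u2.1, u2.2, u2.3, u3.1, u3.2, u3.3} (out.j = stage outer ports)
through beta, on inputs (u1, u2, u3): {out.1, out.2, out.3, u1.1, u1.2, u1.3, u2.1, u2.2, u2.3, u3.1, u3.2, u3.3} (out.j = stage outer ports)


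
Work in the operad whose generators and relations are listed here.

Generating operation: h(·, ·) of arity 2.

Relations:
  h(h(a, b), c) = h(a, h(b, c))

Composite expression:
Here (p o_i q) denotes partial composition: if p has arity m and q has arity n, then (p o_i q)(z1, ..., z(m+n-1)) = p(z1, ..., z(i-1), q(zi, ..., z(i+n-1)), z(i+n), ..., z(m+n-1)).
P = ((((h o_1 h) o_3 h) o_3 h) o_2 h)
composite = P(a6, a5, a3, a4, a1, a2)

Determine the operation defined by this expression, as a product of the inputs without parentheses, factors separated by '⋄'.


a6 ⋄ a5 ⋄ a3 ⋄ a4 ⋄ a1 ⋄ a2

Every regrouping of h is equal, so read the a-inputs in written order.
h(a5, a3) linearizes to a5 ⋄ a3
h(a6, h(a5, a3)) linearizes to a6 ⋄ a5 ⋄ a3
h(a4, a1) linearizes to a4 ⋄ a1
h(h(a4, a1), a2) linearizes to a4 ⋄ a1 ⋄ a2
h(h(a6, h(a5, a3)), h(h(a4, a1), a2)) linearizes to a6 ⋄ a5 ⋄ a3 ⋄ a4 ⋄ a1 ⋄ a2


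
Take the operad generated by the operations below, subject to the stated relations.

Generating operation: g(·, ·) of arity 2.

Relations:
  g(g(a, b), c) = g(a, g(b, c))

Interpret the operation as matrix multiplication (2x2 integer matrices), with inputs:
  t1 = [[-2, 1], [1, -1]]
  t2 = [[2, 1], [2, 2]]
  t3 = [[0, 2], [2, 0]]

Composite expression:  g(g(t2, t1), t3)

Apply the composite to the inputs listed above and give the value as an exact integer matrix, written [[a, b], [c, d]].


[[2, -6], [0, -4]]

g(t2, t1) = [[-3, 1], [-2, 0]]
g(g(t2, t1), t3) = [[2, -6], [0, -4]]


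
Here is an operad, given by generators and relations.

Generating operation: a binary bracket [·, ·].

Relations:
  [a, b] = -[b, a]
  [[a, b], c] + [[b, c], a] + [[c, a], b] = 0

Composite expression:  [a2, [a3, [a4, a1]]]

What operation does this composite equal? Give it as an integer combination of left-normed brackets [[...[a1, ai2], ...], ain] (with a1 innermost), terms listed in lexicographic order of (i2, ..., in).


A multilinear Lie element is pinned by a1-initial words (a1 innermost).
Composite bracket: [a2, [a3, [a4, a1]]]
Under [a, b] = ab - ba we get 8 signed associative words (2^3 = 8).
Words beginning with a1 determine it all:
  a1a4a3a2 appears with sign -1, giving the term -[[[a1, a4], a3], a2]

-[[[a1, a4], a3], a2]


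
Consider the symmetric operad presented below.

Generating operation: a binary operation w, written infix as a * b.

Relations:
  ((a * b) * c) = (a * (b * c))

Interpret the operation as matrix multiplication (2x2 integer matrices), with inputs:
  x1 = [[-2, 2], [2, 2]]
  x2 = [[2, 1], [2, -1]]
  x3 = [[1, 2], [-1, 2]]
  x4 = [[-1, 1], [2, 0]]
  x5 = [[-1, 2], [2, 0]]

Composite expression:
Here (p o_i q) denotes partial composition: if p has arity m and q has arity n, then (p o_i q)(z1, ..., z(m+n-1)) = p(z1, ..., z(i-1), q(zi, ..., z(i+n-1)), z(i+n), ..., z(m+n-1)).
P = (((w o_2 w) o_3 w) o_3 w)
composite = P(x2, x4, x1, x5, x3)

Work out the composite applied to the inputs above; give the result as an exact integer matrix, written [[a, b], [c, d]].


[[-4, 24], [-44, 8]]


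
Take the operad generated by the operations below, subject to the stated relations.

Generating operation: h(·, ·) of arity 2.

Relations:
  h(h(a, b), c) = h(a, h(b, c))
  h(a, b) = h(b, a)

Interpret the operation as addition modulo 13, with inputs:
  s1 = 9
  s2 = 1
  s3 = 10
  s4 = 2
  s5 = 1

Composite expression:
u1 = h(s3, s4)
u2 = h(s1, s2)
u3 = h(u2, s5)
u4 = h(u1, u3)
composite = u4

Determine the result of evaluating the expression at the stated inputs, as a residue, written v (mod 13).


10 (mod 13)

h(s3, s4) = 12
h(s1, s2) = 10
h(h(s1, s2), s5) = 11
h(h(s3, s4), h(h(s1, s2), s5)) = 10


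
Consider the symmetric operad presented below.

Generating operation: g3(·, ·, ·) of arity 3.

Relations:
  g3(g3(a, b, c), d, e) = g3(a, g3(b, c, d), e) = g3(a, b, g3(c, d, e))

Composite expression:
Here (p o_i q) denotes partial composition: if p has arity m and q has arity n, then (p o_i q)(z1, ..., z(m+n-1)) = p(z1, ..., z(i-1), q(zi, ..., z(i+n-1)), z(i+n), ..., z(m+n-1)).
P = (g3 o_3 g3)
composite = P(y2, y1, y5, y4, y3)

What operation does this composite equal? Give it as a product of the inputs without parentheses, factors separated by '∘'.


y2 ∘ y1 ∘ y5 ∘ y4 ∘ y3

All parenthesizations of g3 agree; list the y-inputs left to right.
g3(y5, y4, y3) reduces to y5 ∘ y4 ∘ y3
g3(y2, y1, g3(y5, y4, y3)) reduces to y2 ∘ y1 ∘ y5 ∘ y4 ∘ y3


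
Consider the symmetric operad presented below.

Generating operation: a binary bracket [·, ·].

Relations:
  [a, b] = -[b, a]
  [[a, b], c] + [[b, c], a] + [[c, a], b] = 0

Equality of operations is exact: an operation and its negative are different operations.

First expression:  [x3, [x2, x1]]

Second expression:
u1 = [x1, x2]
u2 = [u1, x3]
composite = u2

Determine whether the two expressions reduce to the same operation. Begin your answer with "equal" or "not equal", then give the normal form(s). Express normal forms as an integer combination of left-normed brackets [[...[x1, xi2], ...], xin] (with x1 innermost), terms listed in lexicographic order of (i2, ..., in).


equal; both compose to [[x1, x2], x3]

Normal form of the first expression: [[x1, x2], x3]
Normal form of the second expression: [[x1, x2], x3]
The forms coincide; equal.


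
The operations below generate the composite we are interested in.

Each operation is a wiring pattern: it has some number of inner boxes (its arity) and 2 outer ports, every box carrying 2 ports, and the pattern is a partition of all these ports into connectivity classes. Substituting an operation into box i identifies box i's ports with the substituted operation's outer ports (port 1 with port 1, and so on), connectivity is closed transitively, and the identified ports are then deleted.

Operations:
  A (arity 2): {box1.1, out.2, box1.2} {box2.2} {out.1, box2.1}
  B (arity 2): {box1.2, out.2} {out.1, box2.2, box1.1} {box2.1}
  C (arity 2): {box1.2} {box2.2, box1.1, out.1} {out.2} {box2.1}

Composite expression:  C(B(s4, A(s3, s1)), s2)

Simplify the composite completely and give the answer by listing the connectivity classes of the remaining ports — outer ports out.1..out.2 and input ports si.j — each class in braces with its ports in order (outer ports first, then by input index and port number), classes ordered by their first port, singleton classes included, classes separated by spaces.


{out.1, s2.2, s3.1, s3.2, s4.1} {out.2} {s1.1} {s1.2} {s2.1} {s4.2}

Reachability decides: close wires over C-identified ports.
the subtree at A composes to {out.1, s1.1} {out.2, s3.1, s3.2} {s1.2} on (s3, s1); out.j = own outer ports
the subtree at B composes to {out.1, s3.1, s3.2, s4.1} {out.2, s4.2} {s1.1} {s1.2} on (s4, s3, s1); out.j = own outer ports
the subtree at C composes to {out.1, s2.2, s3.1, s3.2, s4.1} {out.2} {s1.1} {s1.2} {s2.1} {s4.2} on (s4, s3, s1, s2); out.j = own outer ports


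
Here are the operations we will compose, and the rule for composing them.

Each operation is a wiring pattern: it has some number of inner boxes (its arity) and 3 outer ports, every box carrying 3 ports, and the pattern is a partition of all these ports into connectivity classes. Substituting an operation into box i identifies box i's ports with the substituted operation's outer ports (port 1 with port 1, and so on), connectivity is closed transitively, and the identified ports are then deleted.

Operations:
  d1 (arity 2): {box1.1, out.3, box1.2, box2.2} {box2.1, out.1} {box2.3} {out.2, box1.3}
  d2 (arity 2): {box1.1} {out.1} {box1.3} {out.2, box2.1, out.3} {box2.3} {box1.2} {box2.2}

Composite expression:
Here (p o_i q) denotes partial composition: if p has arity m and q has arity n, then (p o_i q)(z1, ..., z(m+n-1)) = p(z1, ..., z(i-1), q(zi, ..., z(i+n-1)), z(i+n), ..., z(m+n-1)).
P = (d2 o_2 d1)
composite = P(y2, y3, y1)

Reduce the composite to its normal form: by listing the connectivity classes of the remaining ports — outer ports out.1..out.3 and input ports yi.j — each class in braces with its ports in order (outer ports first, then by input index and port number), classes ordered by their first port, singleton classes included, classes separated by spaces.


{out.1} {out.2, out.3, y1.1} {y1.2, y3.1, y3.2} {y1.3} {y2.1} {y2.2} {y2.3} {y3.3}


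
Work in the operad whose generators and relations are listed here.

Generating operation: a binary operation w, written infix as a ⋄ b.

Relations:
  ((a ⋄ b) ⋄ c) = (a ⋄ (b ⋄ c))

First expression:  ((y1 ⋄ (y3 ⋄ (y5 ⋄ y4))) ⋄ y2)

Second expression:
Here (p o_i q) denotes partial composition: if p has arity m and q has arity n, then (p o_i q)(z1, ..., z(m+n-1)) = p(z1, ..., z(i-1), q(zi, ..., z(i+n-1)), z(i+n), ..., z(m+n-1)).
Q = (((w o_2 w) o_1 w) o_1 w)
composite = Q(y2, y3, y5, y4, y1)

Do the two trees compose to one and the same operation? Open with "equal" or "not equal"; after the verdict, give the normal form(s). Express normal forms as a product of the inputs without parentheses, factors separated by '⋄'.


Normal form of the first expression: y1 ⋄ y3 ⋄ y5 ⋄ y4 ⋄ y2
Normal form of the second expression: y2 ⋄ y3 ⋄ y5 ⋄ y4 ⋄ y1
No match — not equal.

not equal — first y1 ⋄ y3 ⋄ y5 ⋄ y4 ⋄ y2, second y2 ⋄ y3 ⋄ y5 ⋄ y4 ⋄ y1


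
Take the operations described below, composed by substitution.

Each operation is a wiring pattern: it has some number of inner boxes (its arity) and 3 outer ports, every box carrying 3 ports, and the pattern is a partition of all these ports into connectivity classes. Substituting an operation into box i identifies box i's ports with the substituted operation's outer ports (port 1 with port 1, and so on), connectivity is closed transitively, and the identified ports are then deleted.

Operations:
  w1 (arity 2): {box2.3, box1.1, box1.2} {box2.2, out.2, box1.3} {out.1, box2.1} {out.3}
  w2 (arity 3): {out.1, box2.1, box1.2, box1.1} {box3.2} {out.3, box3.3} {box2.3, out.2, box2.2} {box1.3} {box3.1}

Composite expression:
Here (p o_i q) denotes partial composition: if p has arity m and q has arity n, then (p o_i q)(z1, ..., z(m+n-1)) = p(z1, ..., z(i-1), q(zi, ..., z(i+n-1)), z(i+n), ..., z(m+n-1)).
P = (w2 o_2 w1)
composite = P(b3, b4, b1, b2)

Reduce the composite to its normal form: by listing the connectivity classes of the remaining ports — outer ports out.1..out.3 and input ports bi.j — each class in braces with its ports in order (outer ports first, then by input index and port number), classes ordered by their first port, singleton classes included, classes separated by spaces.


{out.1, b1.1, b3.1, b3.2} {out.2, b1.2, b4.3} {out.3, b2.3} {b1.3, b4.1, b4.2} {b2.1} {b2.2} {b3.3}

Connectivity passes through glued w2-boundaries; trace each wire chain.
stage w1: inputs (b4, b1), connectivity {out.1, b1.1} {out.2, b1.2, b4.3} {out.3} {b1.3, b4.1, b4.2}, out.j its boundary
stage w2: inputs (b3, b4, b1, b2), connectivity {out.1, b1.1, b3.1, b3.2} {out.2, b1.2, b4.3} {out.3, b2.3} {b1.3, b4.1, b4.2} {b2.1} {b2.2} {b3.3}, out.j its boundary


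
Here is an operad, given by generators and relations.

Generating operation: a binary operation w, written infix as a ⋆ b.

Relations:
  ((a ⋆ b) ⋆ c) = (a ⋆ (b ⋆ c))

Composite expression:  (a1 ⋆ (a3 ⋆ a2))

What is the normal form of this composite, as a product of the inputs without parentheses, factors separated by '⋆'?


a1 ⋆ a3 ⋆ a2

Associativity of w dissolves the nesting; only the a-input order survives.
(a3 ⋆ a2) unparenthesizes to a3 ⋆ a2
(a1 ⋆ (a3 ⋆ a2)) unparenthesizes to a1 ⋆ a3 ⋆ a2


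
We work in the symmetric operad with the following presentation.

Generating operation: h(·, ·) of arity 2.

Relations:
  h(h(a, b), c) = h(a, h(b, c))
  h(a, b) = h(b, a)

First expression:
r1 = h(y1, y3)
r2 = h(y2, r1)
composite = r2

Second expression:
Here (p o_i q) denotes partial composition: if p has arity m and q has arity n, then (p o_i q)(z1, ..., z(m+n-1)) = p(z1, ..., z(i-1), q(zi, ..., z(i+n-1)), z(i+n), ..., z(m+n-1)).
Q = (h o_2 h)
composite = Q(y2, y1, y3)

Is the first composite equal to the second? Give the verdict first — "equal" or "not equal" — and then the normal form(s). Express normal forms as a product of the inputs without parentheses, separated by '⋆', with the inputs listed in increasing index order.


equal; the common form is y1 ⋆ y2 ⋆ y3

Reducing the first expression gives y1 ⋆ y2 ⋆ y3
Reducing the second expression gives y1 ⋆ y2 ⋆ y3
The forms coincide; equal.


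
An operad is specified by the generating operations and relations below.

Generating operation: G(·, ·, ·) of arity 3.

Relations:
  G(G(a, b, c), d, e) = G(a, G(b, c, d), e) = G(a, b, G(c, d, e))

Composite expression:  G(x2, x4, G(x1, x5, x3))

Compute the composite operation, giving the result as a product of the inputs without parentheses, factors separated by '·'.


x2 · x4 · x1 · x5 · x3

The G-tree's shape is irrelevant; the x-reading-order decides.
G(x1, x5, x3) spells out as x1 · x5 · x3
G(x2, x4, G(x1, x5, x3)) spells out as x2 · x4 · x1 · x5 · x3


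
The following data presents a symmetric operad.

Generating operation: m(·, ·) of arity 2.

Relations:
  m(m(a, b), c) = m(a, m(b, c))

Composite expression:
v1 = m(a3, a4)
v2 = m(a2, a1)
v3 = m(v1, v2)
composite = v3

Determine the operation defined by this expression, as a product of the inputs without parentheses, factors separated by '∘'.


a3 ∘ a4 ∘ a2 ∘ a1

Every regrouping of m is equal, so read the a-inputs in written order.
m(a3, a4) collapses to a3 ∘ a4
m(a2, a1) collapses to a2 ∘ a1
m(m(a3, a4), m(a2, a1)) collapses to a3 ∘ a4 ∘ a2 ∘ a1


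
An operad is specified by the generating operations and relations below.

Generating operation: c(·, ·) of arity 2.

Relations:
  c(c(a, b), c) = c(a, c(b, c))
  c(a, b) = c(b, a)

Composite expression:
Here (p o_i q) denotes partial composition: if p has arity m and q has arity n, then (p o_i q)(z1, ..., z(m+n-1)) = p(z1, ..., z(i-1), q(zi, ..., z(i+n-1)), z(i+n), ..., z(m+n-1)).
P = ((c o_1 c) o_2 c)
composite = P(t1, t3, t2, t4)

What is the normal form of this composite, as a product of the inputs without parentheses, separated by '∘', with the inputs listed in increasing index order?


t1 ∘ t2 ∘ t3 ∘ t4
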